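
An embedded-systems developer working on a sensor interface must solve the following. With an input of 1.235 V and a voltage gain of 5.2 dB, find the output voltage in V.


Output voltage from dB gain:
V_out = V_in * 10^(gain_dB / 20)
      = 1.235 * 10^(5.2 / 20)
      = 1.235 * 1.819701
      = 2.2473 V

2.2473 V


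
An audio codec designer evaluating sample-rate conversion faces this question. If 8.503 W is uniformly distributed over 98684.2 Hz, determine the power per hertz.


Power spectral density:
PSD = P / BW
    = 8.503 / 98684.2
    = 8.616e-05 W/Hz

8.616e-05 W/Hz


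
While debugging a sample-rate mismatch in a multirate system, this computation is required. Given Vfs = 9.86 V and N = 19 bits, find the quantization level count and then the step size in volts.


Step 1 — number of quantization levels:
L = 2^N = 2^19 = 524288

Step 2 — LSB step size:
delta = Vfs / L
      = 9.86 / 524288
      = 1.881e-05 V

Levels = 524288; step size = 1.881e-05 V


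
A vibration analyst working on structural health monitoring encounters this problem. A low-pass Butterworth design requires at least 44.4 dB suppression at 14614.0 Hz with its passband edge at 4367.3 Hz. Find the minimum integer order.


Butterworth filter order formula:
n = log10(10^(A/10) - 1) / (2 * log10(f_stop/f_pass))
10^(44.4/10) - 1 = 27541.287
f_stop/f_pass = 14614.0 / 4367.3 = 3.3462
n = 4.2321 -> ceil = 5

5


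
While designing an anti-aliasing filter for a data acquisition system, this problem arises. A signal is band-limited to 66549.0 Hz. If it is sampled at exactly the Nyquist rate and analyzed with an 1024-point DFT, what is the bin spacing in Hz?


Step 1 — Nyquist sampling rate:
fs = 2 * fmax = 2 * 66549.0 = 133098.0 Hz

Step 2 — DFT bin spacing:
df = fs / N = 133098.0 / 1024 = 129.9785 Hz

129.9785 Hz


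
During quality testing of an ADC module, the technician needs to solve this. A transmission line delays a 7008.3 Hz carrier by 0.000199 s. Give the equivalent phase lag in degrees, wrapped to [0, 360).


Phase shift from frequency and time delay:
phi = 360 * f * t_delay
    = 360 * 7008.3 * 0.000199
    = 502.07 degrees
    mod 360 = 142.07 degrees

142.07 degrees


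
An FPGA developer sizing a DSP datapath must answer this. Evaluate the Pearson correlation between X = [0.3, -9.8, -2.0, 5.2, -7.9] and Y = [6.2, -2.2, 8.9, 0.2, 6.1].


Pearson correlation coefficient (population):
r = cov(X,Y) / (std(X) * std(Y))
Mean X = -2.84, Mean Y = 3.84
Cov(X,Y) = 2.5996
Std(X) = 5.463552, Std(Y) = 4.147578
r = 0.1147

0.1147


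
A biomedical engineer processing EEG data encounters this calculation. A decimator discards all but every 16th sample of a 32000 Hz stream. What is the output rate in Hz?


Decimation reduces the sample rate:
fs_out = fs_in / M
       = 32000 / 16
       = 2000.0 Hz

2000.0 Hz


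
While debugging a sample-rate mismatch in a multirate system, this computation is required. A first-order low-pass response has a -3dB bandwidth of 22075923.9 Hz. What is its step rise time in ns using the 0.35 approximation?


Rise time from bandwidth relationship:
tr = 0.35 / BW
   = 0.35 / 22075923.9
   = 1.585437609e-08 s
   = 15.8544 ns

15.8544 ns


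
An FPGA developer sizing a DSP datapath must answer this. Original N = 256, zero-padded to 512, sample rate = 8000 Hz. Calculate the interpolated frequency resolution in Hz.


Frequency resolution after zero-padding:
N_padded = 256 * 2 = 512
df = fs / N_padded
   = 8000 / 512
   = 15.625 Hz

15.625 Hz


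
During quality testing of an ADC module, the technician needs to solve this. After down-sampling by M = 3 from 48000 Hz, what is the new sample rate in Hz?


Decimation reduces the sample rate:
fs_out = fs_in / M
       = 48000 / 3
       = 16000.0 Hz

16000.0 Hz


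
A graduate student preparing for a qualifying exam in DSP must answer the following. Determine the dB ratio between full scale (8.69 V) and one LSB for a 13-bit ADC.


Dynamic range from full-scale to LSB:
V_min = V_max / 2^bits = 8.69 / 2^13
DR = 20 * log10(V_max / V_min)
   = 20 * log10(2^13)
   = 20 * 13 * log10(2)
   = 78.27 dB

78.27 dB


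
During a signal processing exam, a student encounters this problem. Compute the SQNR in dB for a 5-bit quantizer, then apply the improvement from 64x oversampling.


Step 1 — baseline SQNR at Nyquist:
SQNR_base = 6.02*N + 1.76
          = 6.02*5 + 1.76
          = 31.86 dB

Step 2 — oversampling processing gain:
G = 10*log10(OSR) = 10*log10(64) = 18.06 dB

Step 3 — total:
SQNR_total = 31.86 + 18.06 = 49.92 dB

Base SQNR = 31.86 dB; oversampled SQNR = 49.92 dB


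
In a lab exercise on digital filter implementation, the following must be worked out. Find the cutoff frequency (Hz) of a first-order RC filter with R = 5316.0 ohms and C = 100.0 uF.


Cutoff frequency of a first-order RC filter:
fc = 1 / (2 * pi * R * C)
C = 100.0 uF = 0.0001 F
fc = 1 / (2 * pi * 5316.0 * 0.0001)
   = 1 / 3.3401413092967
   = 0.299389 Hz

0.299389 Hz


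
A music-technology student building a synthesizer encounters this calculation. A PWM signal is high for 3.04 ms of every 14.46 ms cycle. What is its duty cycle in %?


Duty cycle as a percentage:
DC = (t_on / T) * 100
   = (3.04 / 14.46) * 100
   = 0.210235 * 100
   = 21.02 %

21.02 %


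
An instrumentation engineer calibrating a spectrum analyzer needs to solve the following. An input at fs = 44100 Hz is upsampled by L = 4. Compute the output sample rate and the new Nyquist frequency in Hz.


Step 1 — output sample rate after interpolation by L:
fs_out = L * fs_in = 4 * 44100 = 176400 Hz

Step 2 — Nyquist frequency of the output stream:
f_Nyq = fs_out / 2 = 176400 / 2 = 88200.0 Hz

fs_out = 176400 Hz; f_Nyquist = 88200.0 Hz


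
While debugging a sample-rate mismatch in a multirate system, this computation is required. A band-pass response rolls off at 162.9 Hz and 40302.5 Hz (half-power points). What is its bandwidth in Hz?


Bandwidth is the difference of -3dB frequencies:
BW = f_high - f_low
   = 40302.5 - 162.9
   = 40139.6 Hz

40139.6 Hz


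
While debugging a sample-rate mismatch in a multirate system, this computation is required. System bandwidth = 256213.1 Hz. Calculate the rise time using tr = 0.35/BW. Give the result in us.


Rise time from bandwidth relationship:
tr = 0.35 / BW
   = 0.35 / 256213.1
   = 1.36605037e-06 s
   = 1.3661 us

1.3661 us


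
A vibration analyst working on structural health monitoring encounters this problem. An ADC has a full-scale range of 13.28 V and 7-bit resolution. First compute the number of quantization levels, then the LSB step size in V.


Step 1 — number of quantization levels:
L = 2^N = 2^7 = 128

Step 2 — LSB step size:
delta = Vfs / L
      = 13.28 / 128
      = 0.10375 V

Levels = 128; step size = 0.10375 V


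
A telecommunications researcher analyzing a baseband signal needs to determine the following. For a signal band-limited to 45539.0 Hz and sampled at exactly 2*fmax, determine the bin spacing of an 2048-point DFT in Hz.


Step 1 — Nyquist sampling rate:
fs = 2 * fmax = 2 * 45539.0 = 91078.0 Hz

Step 2 — DFT bin spacing:
df = fs / N = 91078.0 / 2048 = 44.4717 Hz

44.4717 Hz


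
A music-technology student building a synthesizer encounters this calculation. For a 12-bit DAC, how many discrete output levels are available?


Number of quantization levels = 2^N
= 2^12
= 4096

4096


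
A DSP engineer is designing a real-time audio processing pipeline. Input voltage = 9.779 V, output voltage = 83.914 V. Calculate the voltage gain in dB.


Voltage gain in dB:
G = 20 * log10(Vout / Vin)
  = 20 * log10(83.914 / 9.779)
  = 20 * log10(8.581041)
  = 20 * 0.93354
  = 18.67 dB

18.67 dB


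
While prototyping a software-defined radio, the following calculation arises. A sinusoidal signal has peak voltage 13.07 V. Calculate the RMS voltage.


RMS voltage for a sinusoidal waveform:
V_rms = V_peak / sqrt(2)
      = 13.07 / 1.414214
      = 9.242 V

9.242 V


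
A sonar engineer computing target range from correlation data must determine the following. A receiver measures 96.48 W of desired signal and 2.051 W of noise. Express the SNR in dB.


SNR in decibels:
SNR = 10 * log10(Ps / Pn)
    = 10 * log10(96.48 / 2.051)
    = 10 * log10(47.0405)
    = 10 * 1.6725
    = 16.72 dB

16.72 dB


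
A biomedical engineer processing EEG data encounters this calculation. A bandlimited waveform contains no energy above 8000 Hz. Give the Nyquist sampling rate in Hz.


The Nyquist rate is twice the maximum frequency component.
fs_min = 2 * fmax
      = 2 * 8000
      = 16000 Hz

16000


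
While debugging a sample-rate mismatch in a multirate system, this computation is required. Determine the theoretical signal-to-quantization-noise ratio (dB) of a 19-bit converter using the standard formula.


Theoretical SNR for a full-scale sinusoid:
SNR = 6.02 * N + 1.76
    = 6.02 * 19 + 1.76
    = 114.38 + 1.76
    = 116.14 dB

116.14 dB


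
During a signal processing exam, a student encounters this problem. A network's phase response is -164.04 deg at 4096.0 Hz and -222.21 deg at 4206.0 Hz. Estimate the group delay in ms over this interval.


Group delay from phase difference:
tau = -d(phi)/d(omega)
d(phi) = -58.17 deg = -1.015258 rad
d(omega) = 2*pi*(4206.0 - 4096.0) = 691.1504 rad/s
tau = -(-1.015258) / 691.1504
    = 1.4689 ms

1.4689 ms


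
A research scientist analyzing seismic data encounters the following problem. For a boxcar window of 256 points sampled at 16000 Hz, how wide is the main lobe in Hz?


Main lobe width for a rectangular window:
Width = 2 * fs / N
      = 2 * 16000 / 256
      = 32000 / 256
      = 125.0 Hz

125.0 Hz


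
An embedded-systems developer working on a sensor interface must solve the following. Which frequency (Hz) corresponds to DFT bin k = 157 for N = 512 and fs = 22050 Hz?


Frequency of DFT bin k:
f_k = k * fs / N
    = 157 * 22050 / 512
    = 3461850 / 512
    = 6761.426 Hz

6761.426 Hz


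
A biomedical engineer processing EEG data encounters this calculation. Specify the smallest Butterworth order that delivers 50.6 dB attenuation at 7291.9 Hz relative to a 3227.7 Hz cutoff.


Butterworth filter order formula:
n = log10(10^(A/10) - 1) / (2 * log10(f_stop/f_pass))
10^(50.6/10) - 1 = 114814.3621
f_stop/f_pass = 7291.9 / 3227.7 = 2.2592
n = 7.1479 -> ceil = 8

8


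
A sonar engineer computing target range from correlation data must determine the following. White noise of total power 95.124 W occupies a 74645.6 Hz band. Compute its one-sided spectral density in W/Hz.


Power spectral density:
PSD = P / BW
    = 95.124 / 74645.6
    = 0.00127434 W/Hz

0.00127434 W/Hz


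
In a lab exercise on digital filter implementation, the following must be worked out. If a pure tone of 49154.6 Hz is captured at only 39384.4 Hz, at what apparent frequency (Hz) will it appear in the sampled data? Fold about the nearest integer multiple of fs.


Compute the nearest integer multiple of fs to the signal:
n = round(49154.6 / 39384.4) = 1
f_alias = |49154.6 - 1 * 39384.4|
        = |49154.6 - 39384.4|
        = 9770.2 Hz

9770.2


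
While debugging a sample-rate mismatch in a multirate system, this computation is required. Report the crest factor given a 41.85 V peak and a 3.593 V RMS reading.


Crest factor is the ratio of peak to RMS:
CF = V_peak / V_rms
   = 41.85 / 3.593
   = 11.6476

11.6476


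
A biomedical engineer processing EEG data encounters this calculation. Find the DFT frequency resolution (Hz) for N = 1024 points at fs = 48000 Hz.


DFT frequency resolution:
df = fs / N
   = 48000 / 1024
   = 46.875 Hz

46.875 Hz


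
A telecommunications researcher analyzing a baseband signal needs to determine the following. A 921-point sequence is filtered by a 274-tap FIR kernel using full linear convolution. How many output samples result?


Linear convolution output length:
L = N + M - 1
  = 921 + 274 - 1
  = 1194 samples

1194


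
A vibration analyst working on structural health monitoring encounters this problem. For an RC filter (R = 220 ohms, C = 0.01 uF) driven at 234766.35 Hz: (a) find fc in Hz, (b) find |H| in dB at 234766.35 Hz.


Step 1 — cutoff frequency:
fc = 1 / (2*pi*R*C)
C = 0.01 uF = 1e-08 F
fc = 1 / (2*pi*220*1e-08)
   = 72343.156 Hz

Step 2 — magnitude at f = 234766.35 Hz:
|H(f)| = 1 / sqrt(1 + (f/fc)^2)
f/fc = 234766.35 / 72343.156 = 3.245177
|H| = 1 / sqrt(1 + 10.531174) = 0.294485
|H|_dB = 20*log10(0.294485) = -10.62 dB

fc = 72343.156 Hz; |H(234766.35 Hz)| = -10.62 dB


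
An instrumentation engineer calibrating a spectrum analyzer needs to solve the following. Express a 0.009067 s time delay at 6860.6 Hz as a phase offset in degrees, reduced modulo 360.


Phase shift from frequency and time delay:
phi = 360 * f * t_delay
    = 360 * 6860.6 * 0.009067
    = 22393.82 degrees
    mod 360 = 73.82 degrees

73.82 degrees


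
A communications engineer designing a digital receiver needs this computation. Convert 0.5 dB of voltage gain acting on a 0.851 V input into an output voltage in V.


Output voltage from dB gain:
V_out = V_in * 10^(gain_dB / 20)
      = 0.851 * 10^(0.5 / 20)
      = 0.851 * 1.059254
      = 0.9014 V

0.9014 V


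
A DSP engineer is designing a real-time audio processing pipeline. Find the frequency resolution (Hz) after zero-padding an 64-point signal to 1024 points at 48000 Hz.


Frequency resolution after zero-padding:
N_padded = 64 * 16 = 1024
df = fs / N_padded
   = 48000 / 1024
   = 46.875 Hz

46.875 Hz


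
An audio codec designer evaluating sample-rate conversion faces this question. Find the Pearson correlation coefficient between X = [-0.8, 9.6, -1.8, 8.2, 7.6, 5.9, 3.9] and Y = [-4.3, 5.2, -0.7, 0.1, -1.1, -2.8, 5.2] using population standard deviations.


Pearson correlation coefficient (population):
r = cov(X,Y) / (std(X) * std(Y))
Mean X = 4.6571, Mean Y = 0.2286
Cov(X,Y) = 6.198367
Std(X) = 4.127212, Std(Y) = 3.417482
r = 0.4395

0.4395


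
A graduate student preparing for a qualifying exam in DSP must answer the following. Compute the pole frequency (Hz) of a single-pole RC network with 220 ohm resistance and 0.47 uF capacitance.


Cutoff frequency of a first-order RC filter:
fc = 1 / (2 * pi * R * C)
C = 0.47 uF = 4.7e-07 F
fc = 1 / (2 * pi * 220 * 4.7e-07)
   = 1 / 0.00064968136076237
   = 1539.216084 Hz

1539.216084 Hz


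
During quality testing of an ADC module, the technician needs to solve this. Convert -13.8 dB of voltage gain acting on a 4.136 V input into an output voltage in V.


Output voltage from dB gain:
V_out = V_in * 10^(gain_dB / 20)
      = 4.136 * 10^(-13.8 / 20)
      = 4.136 * 0.204174
      = 0.8445 V

0.8445 V


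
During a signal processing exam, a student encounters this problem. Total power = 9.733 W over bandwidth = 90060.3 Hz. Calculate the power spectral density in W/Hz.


Power spectral density:
PSD = P / BW
    = 9.733 / 90060.3
    = 0.00010807 W/Hz

0.00010807 W/Hz


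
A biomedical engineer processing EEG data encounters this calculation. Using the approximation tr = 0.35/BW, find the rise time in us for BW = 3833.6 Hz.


Rise time from bandwidth relationship:
tr = 0.35 / BW
   = 0.35 / 3833.6
   = 9.129799666e-05 s
   = 91.298 us

91.298 us


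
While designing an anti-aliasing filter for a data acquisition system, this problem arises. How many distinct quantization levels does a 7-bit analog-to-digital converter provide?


Number of quantization levels = 2^N
= 2^7
= 128

128


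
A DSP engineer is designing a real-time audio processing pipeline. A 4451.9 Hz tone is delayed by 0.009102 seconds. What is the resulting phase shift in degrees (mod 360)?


Phase shift from frequency and time delay:
phi = 360 * f * t_delay
    = 360 * 4451.9 * 0.009102
    = 14587.63 degrees
    mod 360 = 187.63 degrees

187.63 degrees


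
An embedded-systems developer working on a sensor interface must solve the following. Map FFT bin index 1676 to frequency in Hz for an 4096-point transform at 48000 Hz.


Frequency of DFT bin k:
f_k = k * fs / N
    = 1676 * 48000 / 4096
    = 80448000 / 4096
    = 19640.625 Hz

19640.625 Hz


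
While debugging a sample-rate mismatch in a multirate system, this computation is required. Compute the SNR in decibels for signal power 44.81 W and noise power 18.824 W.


SNR in decibels:
SNR = 10 * log10(Ps / Pn)
    = 10 * log10(44.81 / 18.824)
    = 10 * log10(2.3805)
    = 10 * 0.3767
    = 3.77 dB

3.77 dB


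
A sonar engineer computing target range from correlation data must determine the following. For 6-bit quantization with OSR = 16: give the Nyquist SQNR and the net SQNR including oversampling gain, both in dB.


Step 1 — baseline SQNR at Nyquist:
SQNR_base = 6.02*N + 1.76
          = 6.02*6 + 1.76
          = 37.88 dB

Step 2 — oversampling processing gain:
G = 10*log10(OSR) = 10*log10(16) = 12.04 dB

Step 3 — total:
SQNR_total = 37.88 + 12.04 = 49.92 dB

Base SQNR = 37.88 dB; oversampled SQNR = 49.92 dB


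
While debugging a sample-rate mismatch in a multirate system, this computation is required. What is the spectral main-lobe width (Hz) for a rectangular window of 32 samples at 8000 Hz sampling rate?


Main lobe width for a rectangular window:
Width = 2 * fs / N
      = 2 * 8000 / 32
      = 16000 / 32
      = 500.0 Hz

500.0 Hz


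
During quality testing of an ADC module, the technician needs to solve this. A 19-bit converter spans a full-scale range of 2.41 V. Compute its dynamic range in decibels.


Dynamic range from full-scale to LSB:
V_min = V_max / 2^bits = 2.41 / 2^19
DR = 20 * log10(V_max / V_min)
   = 20 * log10(2^19)
   = 20 * 19 * log10(2)
   = 114.39 dB

114.39 dB


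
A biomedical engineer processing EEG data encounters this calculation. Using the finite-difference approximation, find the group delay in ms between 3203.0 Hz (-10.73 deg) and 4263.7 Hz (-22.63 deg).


Group delay from phase difference:
tau = -d(phi)/d(omega)
d(phi) = -11.9 deg = -0.207694 rad
d(omega) = 2*pi*(4263.7 - 3203.0) = 6664.5747 rad/s
tau = -(-0.207694) / 6664.5747
    = 0.0312 ms

0.0312 ms


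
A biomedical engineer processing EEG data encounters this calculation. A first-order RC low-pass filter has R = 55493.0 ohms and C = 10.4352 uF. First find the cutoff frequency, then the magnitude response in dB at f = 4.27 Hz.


Step 1 — cutoff frequency:
fc = 1 / (2*pi*R*C)
C = 10.4352 uF = 1.04352e-05 F
fc = 1 / (2*pi*55493.0*1.04352e-05)
   = 0.274841 Hz

Step 2 — magnitude at f = 4.27 Hz:
|H(f)| = 1 / sqrt(1 + (f/fc)^2)
f/fc = 4.27 / 0.274841 = 15.536256
|H| = 1 / sqrt(1 + 241.37525) = 0.0642327
|H|_dB = 20*log10(0.0642327) = -23.84 dB

fc = 0.274841 Hz; |H(4.27 Hz)| = -23.84 dB


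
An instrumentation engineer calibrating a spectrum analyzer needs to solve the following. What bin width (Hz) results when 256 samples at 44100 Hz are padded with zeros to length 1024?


Frequency resolution after zero-padding:
N_padded = 256 * 4 = 1024
df = fs / N_padded
   = 44100 / 1024
   = 43.0664 Hz

43.0664 Hz


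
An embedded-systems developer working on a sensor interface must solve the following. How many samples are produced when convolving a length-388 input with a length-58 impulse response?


Linear convolution output length:
L = N + M - 1
  = 388 + 58 - 1
  = 445 samples

445


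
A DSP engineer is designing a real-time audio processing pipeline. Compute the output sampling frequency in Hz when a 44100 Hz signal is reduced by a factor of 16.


Decimation reduces the sample rate:
fs_out = fs_in / M
       = 44100 / 16
       = 2756.25 Hz

2756.25 Hz


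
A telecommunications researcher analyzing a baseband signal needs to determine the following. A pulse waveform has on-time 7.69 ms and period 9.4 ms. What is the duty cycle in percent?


Duty cycle as a percentage:
DC = (t_on / T) * 100
   = (7.69 / 9.4) * 100
   = 0.818085 * 100
   = 81.81 %

81.81 %


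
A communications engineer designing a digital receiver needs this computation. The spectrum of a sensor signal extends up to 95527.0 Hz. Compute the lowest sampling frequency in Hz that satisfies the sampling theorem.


The Nyquist rate is twice the maximum frequency component.
fs_min = 2 * fmax
      = 2 * 95527.0
      = 191054.0 Hz

191054.0


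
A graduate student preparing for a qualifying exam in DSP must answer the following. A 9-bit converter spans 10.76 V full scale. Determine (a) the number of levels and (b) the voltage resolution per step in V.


Step 1 — number of quantization levels:
L = 2^N = 2^9 = 512

Step 2 — LSB step size:
delta = Vfs / L
      = 10.76 / 512
      = 0.02101562 V

Levels = 512; step size = 0.02101562 V


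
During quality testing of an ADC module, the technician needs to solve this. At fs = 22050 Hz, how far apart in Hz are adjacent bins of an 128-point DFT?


DFT frequency resolution:
df = fs / N
   = 22050 / 128
   = 172.2656 Hz

172.2656 Hz


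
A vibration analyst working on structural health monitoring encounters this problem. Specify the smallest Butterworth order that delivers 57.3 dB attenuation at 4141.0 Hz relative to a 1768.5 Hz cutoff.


Butterworth filter order formula:
n = log10(10^(A/10) - 1) / (2 * log10(f_stop/f_pass))
10^(57.3/10) - 1 = 537030.7964
f_stop/f_pass = 4141.0 / 1768.5 = 2.3415
n = 7.7537 -> ceil = 8

8


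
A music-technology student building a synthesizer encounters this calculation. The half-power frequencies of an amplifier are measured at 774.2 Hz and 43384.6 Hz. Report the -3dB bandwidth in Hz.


Bandwidth is the difference of -3dB frequencies:
BW = f_high - f_low
   = 43384.6 - 774.2
   = 42610.4 Hz

42610.4 Hz


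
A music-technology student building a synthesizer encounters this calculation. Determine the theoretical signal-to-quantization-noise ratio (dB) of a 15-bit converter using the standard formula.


Theoretical SNR for a full-scale sinusoid:
SNR = 6.02 * N + 1.76
    = 6.02 * 15 + 1.76
    = 90.3 + 1.76
    = 92.06 dB

92.06 dB


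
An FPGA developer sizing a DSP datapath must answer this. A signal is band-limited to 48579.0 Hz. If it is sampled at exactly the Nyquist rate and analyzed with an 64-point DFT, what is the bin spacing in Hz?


Step 1 — Nyquist sampling rate:
fs = 2 * fmax = 2 * 48579.0 = 97158.0 Hz

Step 2 — DFT bin spacing:
df = fs / N = 97158.0 / 64 = 1518.0938 Hz

1518.0938 Hz


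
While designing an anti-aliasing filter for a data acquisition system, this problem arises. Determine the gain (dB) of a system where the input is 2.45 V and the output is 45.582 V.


Voltage gain in dB:
G = 20 * log10(Vout / Vin)
  = 20 * log10(45.582 / 2.45)
  = 20 * log10(18.604898)
  = 20 * 1.269627
  = 25.39 dB

25.39 dB


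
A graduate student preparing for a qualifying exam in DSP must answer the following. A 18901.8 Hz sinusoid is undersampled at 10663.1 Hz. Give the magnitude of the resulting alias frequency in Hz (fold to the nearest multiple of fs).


Compute the nearest integer multiple of fs to the signal:
n = round(18901.8 / 10663.1) = 2
f_alias = |18901.8 - 2 * 10663.1|
        = |18901.8 - 21326.2|
        = 2424.4 Hz

2424.4


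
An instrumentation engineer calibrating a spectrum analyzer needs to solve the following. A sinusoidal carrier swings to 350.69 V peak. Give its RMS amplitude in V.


RMS voltage for a sinusoidal waveform:
V_rms = V_peak / sqrt(2)
      = 350.69 / 1.414214
      = 247.975 V

247.975 V


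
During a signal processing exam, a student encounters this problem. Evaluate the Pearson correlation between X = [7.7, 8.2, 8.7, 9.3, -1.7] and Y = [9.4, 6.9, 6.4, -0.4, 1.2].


Pearson correlation coefficient (population):
r = cov(X,Y) / (std(X) * std(Y))
Mean X = 6.44, Mean Y = 4.7
Cov(X,Y) = 5.508
Std(X) = 4.104437, Std(Y) = 3.689986
r = 0.3637

0.3637


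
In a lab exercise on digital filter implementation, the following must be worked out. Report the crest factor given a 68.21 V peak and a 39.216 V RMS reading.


Crest factor is the ratio of peak to RMS:
CF = V_peak / V_rms
   = 68.21 / 39.216
   = 1.7393

1.7393


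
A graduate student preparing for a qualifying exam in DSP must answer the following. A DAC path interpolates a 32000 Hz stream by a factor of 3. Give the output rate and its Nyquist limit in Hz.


Step 1 — output sample rate after interpolation by L:
fs_out = L * fs_in = 3 * 32000 = 96000 Hz

Step 2 — Nyquist frequency of the output stream:
f_Nyq = fs_out / 2 = 96000 / 2 = 48000.0 Hz

fs_out = 96000 Hz; f_Nyquist = 48000.0 Hz


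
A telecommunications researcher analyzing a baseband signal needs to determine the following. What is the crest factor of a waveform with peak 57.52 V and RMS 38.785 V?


Crest factor is the ratio of peak to RMS:
CF = V_peak / V_rms
   = 57.52 / 38.785
   = 1.483

1.483


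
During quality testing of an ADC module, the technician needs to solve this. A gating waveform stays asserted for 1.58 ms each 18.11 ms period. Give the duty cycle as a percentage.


Duty cycle as a percentage:
DC = (t_on / T) * 100
   = (1.58 / 18.11) * 100
   = 0.087245 * 100
   = 8.72 %

8.72 %


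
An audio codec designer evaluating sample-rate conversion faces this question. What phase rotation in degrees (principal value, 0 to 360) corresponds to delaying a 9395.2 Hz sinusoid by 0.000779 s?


Phase shift from frequency and time delay:
phi = 360 * f * t_delay
    = 360 * 9395.2 * 0.000779
    = 2634.79 degrees
    mod 360 = 114.79 degrees

114.79 degrees


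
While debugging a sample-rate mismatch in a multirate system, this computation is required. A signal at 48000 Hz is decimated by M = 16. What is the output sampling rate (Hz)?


Decimation reduces the sample rate:
fs_out = fs_in / M
       = 48000 / 16
       = 3000.0 Hz

3000.0 Hz


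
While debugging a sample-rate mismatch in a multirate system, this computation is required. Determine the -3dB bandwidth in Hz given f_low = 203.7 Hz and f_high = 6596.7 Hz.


Bandwidth is the difference of -3dB frequencies:
BW = f_high - f_low
   = 6596.7 - 203.7
   = 6393.0 Hz

6393.0 Hz


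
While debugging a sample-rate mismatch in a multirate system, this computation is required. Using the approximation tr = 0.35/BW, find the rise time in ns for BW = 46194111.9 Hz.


Rise time from bandwidth relationship:
tr = 0.35 / BW
   = 0.35 / 46194111.9
   = 7.576723214e-09 s
   = 7.5767 ns

7.5767 ns


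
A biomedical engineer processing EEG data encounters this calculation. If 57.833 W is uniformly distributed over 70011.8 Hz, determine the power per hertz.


Power spectral density:
PSD = P / BW
    = 57.833 / 70011.8
    = 0.00082605 W/Hz

0.00082605 W/Hz


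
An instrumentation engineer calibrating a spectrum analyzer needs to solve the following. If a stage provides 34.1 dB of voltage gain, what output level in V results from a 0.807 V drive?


Output voltage from dB gain:
V_out = V_in * 10^(gain_dB / 20)
      = 0.807 * 10^(34.1 / 20)
      = 0.807 * 50.699071
      = 40.9142 V

40.9142 V


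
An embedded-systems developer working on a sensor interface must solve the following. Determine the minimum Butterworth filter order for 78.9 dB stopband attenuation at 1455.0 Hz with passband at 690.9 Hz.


Butterworth filter order formula:
n = log10(10^(A/10) - 1) / (2 * log10(f_stop/f_pass))
10^(78.9/10) - 1 = 77624710.6629
f_stop/f_pass = 1455.0 / 690.9 = 2.1059
n = 12.1967 -> ceil = 13

13


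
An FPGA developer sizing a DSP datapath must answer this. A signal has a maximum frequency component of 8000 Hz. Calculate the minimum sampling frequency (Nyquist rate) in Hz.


The Nyquist rate is twice the maximum frequency component.
fs_min = 2 * fmax
      = 2 * 8000
      = 16000 Hz

16000


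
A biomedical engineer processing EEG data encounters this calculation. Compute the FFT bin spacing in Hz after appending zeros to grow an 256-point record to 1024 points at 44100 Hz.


Frequency resolution after zero-padding:
N_padded = 256 * 4 = 1024
df = fs / N_padded
   = 44100 / 1024
   = 43.0664 Hz

43.0664 Hz


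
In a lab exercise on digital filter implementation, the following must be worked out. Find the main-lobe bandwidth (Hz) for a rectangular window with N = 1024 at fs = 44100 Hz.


Main lobe width for a rectangular window:
Width = 2 * fs / N
      = 2 * 44100 / 1024
      = 88200 / 1024
      = 86.133 Hz

86.133 Hz


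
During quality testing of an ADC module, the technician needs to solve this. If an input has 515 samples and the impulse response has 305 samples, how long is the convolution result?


Linear convolution output length:
L = N + M - 1
  = 515 + 305 - 1
  = 819 samples

819


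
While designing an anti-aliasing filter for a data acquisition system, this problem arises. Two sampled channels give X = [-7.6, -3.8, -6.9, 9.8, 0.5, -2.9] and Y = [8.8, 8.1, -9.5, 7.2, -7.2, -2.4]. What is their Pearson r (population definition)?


Pearson correlation coefficient (population):
r = cov(X,Y) / (std(X) * std(Y))
Mean X = -1.8167, Mean Y = 0.8333
Cov(X,Y) = 8.482222
Std(X) = 5.841066, Std(Y) = 7.511916
r = 0.1933

0.1933


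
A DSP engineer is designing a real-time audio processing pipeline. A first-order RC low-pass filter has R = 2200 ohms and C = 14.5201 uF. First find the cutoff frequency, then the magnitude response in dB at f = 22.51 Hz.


Step 1 — cutoff frequency:
fc = 1 / (2*pi*R*C)
C = 14.5201 uF = 1.45201e-05 F
fc = 1 / (2*pi*2200*1.45201e-05)
   = 4.98228 Hz

Step 2 — magnitude at f = 22.51 Hz:
|H(f)| = 1 / sqrt(1 + (f/fc)^2)
f/fc = 22.51 / 4.98228 = 4.518012
|H| = 1 / sqrt(1 + 20.412432) = 0.2161061
|H|_dB = 20*log10(0.2161061) = -13.31 dB

fc = 4.98228 Hz; |H(22.51 Hz)| = -13.31 dB


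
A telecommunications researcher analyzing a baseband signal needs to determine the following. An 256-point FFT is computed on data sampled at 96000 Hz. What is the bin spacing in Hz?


DFT frequency resolution:
df = fs / N
   = 96000 / 256
   = 375.0 Hz

375.0 Hz


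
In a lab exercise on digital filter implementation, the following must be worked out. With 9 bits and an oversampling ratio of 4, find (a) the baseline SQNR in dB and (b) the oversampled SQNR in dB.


Step 1 — baseline SQNR at Nyquist:
SQNR_base = 6.02*N + 1.76
          = 6.02*9 + 1.76
          = 55.94 dB

Step 2 — oversampling processing gain:
G = 10*log10(OSR) = 10*log10(4) = 6.02 dB

Step 3 — total:
SQNR_total = 55.94 + 6.02 = 61.96 dB

Base SQNR = 55.94 dB; oversampled SQNR = 61.96 dB


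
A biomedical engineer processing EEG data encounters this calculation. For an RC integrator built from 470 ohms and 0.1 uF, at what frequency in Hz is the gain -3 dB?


Cutoff frequency of a first-order RC filter:
fc = 1 / (2 * pi * R * C)
C = 0.1 uF = 1e-07 F
fc = 1 / (2 * pi * 470 * 1e-07)
   = 1 / 0.00029530970943744
   = 3386.275385 Hz

3386.275385 Hz


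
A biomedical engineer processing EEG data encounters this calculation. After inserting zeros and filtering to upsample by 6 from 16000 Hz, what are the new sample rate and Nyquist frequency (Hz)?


Step 1 — output sample rate after interpolation by L:
fs_out = L * fs_in = 6 * 16000 = 96000 Hz

Step 2 — Nyquist frequency of the output stream:
f_Nyq = fs_out / 2 = 96000 / 2 = 48000.0 Hz

fs_out = 96000 Hz; f_Nyquist = 48000.0 Hz


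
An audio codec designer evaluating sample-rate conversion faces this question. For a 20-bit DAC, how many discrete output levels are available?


Number of quantization levels = 2^N
= 2^20
= 1048576

1048576


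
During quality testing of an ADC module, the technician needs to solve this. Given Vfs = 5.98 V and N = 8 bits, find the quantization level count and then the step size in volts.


Step 1 — number of quantization levels:
L = 2^N = 2^8 = 256

Step 2 — LSB step size:
delta = Vfs / L
      = 5.98 / 256
      = 0.02335938 V

Levels = 256; step size = 0.02335938 V


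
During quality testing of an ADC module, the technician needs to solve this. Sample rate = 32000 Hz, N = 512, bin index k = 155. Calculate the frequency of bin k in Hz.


Frequency of DFT bin k:
f_k = k * fs / N
    = 155 * 32000 / 512
    = 4960000 / 512
    = 9687.5 Hz

9687.5 Hz


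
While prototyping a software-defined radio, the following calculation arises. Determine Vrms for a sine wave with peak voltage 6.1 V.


RMS voltage for a sinusoidal waveform:
V_rms = V_peak / sqrt(2)
      = 6.1 / 1.414214
      = 4.313 V

4.313 V


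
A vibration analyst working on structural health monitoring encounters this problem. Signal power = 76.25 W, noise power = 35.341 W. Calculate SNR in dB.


SNR in decibels:
SNR = 10 * log10(Ps / Pn)
    = 10 * log10(76.25 / 35.341)
    = 10 * log10(2.1576)
    = 10 * 0.334
    = 3.34 dB

3.34 dB


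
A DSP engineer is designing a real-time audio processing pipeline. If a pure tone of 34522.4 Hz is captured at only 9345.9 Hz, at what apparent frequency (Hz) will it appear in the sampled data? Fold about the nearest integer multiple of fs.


Compute the nearest integer multiple of fs to the signal:
n = round(34522.4 / 9345.9) = 4
f_alias = |34522.4 - 4 * 9345.9|
        = |34522.4 - 37383.6|
        = 2861.2 Hz

2861.2


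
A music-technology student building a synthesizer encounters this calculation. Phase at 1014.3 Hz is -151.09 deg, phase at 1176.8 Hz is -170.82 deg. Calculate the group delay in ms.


Group delay from phase difference:
tau = -d(phi)/d(omega)
d(phi) = -19.73 deg = -0.344353 rad
d(omega) = 2*pi*(1176.8 - 1014.3) = 1021.0176 rad/s
tau = -(-0.344353) / 1021.0176
    = 0.3373 ms

0.3373 ms


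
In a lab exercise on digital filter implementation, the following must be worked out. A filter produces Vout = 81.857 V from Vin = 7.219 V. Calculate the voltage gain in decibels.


Voltage gain in dB:
G = 20 * log10(Vout / Vin)
  = 20 * log10(81.857 / 7.219)
  = 20 * log10(11.339105)
  = 20 * 1.054579
  = 21.09 dB

21.09 dB


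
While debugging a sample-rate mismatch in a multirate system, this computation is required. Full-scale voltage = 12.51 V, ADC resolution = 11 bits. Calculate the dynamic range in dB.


Dynamic range from full-scale to LSB:
V_min = V_max / 2^bits = 12.51 / 2^11
DR = 20 * log10(V_max / V_min)
   = 20 * log10(2^11)
   = 20 * 11 * log10(2)
   = 66.23 dB

66.23 dB


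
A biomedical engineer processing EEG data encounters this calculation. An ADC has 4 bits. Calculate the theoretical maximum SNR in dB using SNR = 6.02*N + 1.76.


Theoretical SNR for a full-scale sinusoid:
SNR = 6.02 * N + 1.76
    = 6.02 * 4 + 1.76
    = 24.08 + 1.76
    = 25.84 dB

25.84 dB


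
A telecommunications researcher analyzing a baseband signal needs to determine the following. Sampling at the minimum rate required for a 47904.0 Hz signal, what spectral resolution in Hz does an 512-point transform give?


Step 1 — Nyquist sampling rate:
fs = 2 * fmax = 2 * 47904.0 = 95808.0 Hz

Step 2 — DFT bin spacing:
df = fs / N = 95808.0 / 512 = 187.125 Hz

187.125 Hz


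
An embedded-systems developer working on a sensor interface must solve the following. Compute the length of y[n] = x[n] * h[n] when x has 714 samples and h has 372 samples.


Linear convolution output length:
L = N + M - 1
  = 714 + 372 - 1
  = 1085 samples

1085


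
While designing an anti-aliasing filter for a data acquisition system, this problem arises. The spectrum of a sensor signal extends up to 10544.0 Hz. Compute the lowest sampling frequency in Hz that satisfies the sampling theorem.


The Nyquist rate is twice the maximum frequency component.
fs_min = 2 * fmax
      = 2 * 10544.0
      = 21088.0 Hz

21088.0


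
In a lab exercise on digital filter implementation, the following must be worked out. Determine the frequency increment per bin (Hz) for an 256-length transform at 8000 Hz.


DFT frequency resolution:
df = fs / N
   = 8000 / 256
   = 31.25 Hz

31.25 Hz


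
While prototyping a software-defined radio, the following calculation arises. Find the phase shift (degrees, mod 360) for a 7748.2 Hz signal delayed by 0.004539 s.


Phase shift from frequency and time delay:
phi = 360 * f * t_delay
    = 360 * 7748.2 * 0.004539
    = 12660.87 degrees
    mod 360 = 60.87 degrees

60.87 degrees


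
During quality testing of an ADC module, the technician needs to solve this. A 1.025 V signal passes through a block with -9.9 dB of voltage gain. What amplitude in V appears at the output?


Output voltage from dB gain:
V_out = V_in * 10^(gain_dB / 20)
      = 1.025 * 10^(-9.9 / 20)
      = 1.025 * 0.31989
      = 0.3279 V

0.3279 V


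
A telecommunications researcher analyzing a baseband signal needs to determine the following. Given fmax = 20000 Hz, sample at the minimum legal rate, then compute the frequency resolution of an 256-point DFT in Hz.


Step 1 — Nyquist sampling rate:
fs = 2 * fmax = 2 * 20000 = 40000 Hz

Step 2 — DFT bin spacing:
df = fs / N = 40000 / 256 = 156.25 Hz

156.25 Hz


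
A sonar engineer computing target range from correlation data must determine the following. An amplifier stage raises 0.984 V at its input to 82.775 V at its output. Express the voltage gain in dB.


Voltage gain in dB:
G = 20 * log10(Vout / Vin)
  = 20 * log10(82.775 / 0.984)
  = 20 * log10(84.120935)
  = 20 * 1.924904
  = 38.5 dB

38.5 dB


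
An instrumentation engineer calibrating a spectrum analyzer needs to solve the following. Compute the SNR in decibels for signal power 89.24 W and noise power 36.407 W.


SNR in decibels:
SNR = 10 * log10(Ps / Pn)
    = 10 * log10(89.24 / 36.407)
    = 10 * log10(2.4512)
    = 10 * 0.3894
    = 3.89 dB

3.89 dB


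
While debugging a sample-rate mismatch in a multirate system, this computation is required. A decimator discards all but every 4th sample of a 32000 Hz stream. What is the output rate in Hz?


Decimation reduces the sample rate:
fs_out = fs_in / M
       = 32000 / 4
       = 8000.0 Hz

8000.0 Hz


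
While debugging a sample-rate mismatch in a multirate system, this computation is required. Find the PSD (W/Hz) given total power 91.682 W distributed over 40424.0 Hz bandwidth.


Power spectral density:
PSD = P / BW
    = 91.682 / 40424.0
    = 0.00226801 W/Hz

0.00226801 W/Hz


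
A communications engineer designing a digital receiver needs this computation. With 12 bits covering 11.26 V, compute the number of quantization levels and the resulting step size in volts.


Step 1 — number of quantization levels:
L = 2^N = 2^12 = 4096

Step 2 — LSB step size:
delta = Vfs / L
      = 11.26 / 4096
      = 0.00274902 V

Levels = 4096; step size = 0.00274902 V


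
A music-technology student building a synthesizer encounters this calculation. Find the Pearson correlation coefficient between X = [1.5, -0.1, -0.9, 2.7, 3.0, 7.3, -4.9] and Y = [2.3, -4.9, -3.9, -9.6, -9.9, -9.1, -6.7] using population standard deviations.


Pearson correlation coefficient (population):
r = cov(X,Y) / (std(X) * std(Y))
Mean X = 1.2286, Mean Y = -5.9714
Cov(X,Y) = -4.345102
Std(X) = 3.507019, Std(Y) = 4.013803
r = -0.3087

-0.3087


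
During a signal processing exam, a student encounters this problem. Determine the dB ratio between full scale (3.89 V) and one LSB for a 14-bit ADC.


Dynamic range from full-scale to LSB:
V_min = V_max / 2^bits = 3.89 / 2^14
DR = 20 * log10(V_max / V_min)
   = 20 * log10(2^14)
   = 20 * 14 * log10(2)
   = 84.29 dB

84.29 dB


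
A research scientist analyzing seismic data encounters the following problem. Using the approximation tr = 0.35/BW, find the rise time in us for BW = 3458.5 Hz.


Rise time from bandwidth relationship:
tr = 0.35 / BW
   = 0.35 / 3458.5
   = 0.0001011999422 s
   = 101.1999 us

101.1999 us


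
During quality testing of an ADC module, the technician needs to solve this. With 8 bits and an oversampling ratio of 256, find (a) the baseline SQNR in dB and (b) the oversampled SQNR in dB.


Step 1 — baseline SQNR at Nyquist:
SQNR_base = 6.02*N + 1.76
          = 6.02*8 + 1.76
          = 49.92 dB

Step 2 — oversampling processing gain:
G = 10*log10(OSR) = 10*log10(256) = 24.08 dB

Step 3 — total:
SQNR_total = 49.92 + 24.08 = 74.0 dB

Base SQNR = 49.92 dB; oversampled SQNR = 74.0 dB
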